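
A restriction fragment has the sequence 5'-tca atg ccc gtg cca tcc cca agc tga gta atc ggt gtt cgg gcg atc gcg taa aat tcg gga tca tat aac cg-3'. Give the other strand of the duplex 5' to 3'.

5'-CGGTTATATGATCCCGAATTTTACGCGATCGCCCGAACACCGATTACTCAGCTTGGGGATGGCACGGGCATTGA-3'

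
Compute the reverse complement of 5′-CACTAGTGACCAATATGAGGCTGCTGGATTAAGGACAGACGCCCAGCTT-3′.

Complement each base (A↔T, G↔C): GTGATCACTGGTTATACTCCGACGACCTAATTCCTGTCTGCGGGTCGAA. Then reverse.

5′-AAGCTGGGCGTCTGTCCTTAATCCAGCAGCCTCATATTGGTCACTAGTG-3′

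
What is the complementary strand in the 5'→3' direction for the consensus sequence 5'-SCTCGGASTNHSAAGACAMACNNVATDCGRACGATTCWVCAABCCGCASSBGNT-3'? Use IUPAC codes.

5'-ANCVSSTGCGGVTTGBWGAATCGTYCGHATBNNGTKTGTCTTSDNASTCCGAGS-3'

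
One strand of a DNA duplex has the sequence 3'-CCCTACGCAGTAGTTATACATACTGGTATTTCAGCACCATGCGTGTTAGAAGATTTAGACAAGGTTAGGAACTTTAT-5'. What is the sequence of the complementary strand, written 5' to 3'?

The strand is given 3'→5', so its complement runs 5'→3' in the same left-to-right order: pair each base A↔T, G↔C.

5'-GGGATGCGTCATCAATATGTATGACCATAAAGTCGTGGTACGCACAATCTTCTAAATCTGTTCCAATCCTTGAAATA-3'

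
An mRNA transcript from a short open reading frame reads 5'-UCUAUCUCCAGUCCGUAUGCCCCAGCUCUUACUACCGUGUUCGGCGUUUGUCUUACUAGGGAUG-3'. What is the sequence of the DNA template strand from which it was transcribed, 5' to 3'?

Replace U with T to get the coding DNA strand: TCTATCTCCAGTCCGTATGCCCCAGCTCTTACTACCGTGTTCGGCGTTTGTCTTACTAGGGATG. The template strand is its reverse complement (complement AGATAGAGGTCAGGCATACGGGGTCGAGAATGATGGCACAAGCCGCAAACAGAATGATCCCTAC, then reverse).

5'-CATCCCTAGTAAGACAAACGCCGAACACGGTAGTAAGAGCTGGGGCATACGGACTGGAGATAGA-3'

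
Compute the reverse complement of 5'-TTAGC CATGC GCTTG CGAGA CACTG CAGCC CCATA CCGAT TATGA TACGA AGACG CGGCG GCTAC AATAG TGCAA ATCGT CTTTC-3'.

5'-GAAAGACGATTTGCACTATTGTAGCCGCCGCGTCTTCGTATCATAATCGGTATGGGGCTGCAGTGTCTCGCAAGCGCATGGCTAA-3'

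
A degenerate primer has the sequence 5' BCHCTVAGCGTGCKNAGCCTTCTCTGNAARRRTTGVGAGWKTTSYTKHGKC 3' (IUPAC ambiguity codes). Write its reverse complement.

5'-GMCDMARSAAMWCTCBCAAYYYTTNCAGAGAAGGCTNMGCACGCTBAGDGV-3'

Standard pairs A↔T, G↔C; ambiguity codes pair R↔Y, K↔M, W↔W, S↔S, B↔V, H↔D, N↔N. Complement (VGDGABTCGCACGMNTCGGAAGAGACNTTYYYAACBCTCWMAASRAMDCMG), then reverse for 5'→3'.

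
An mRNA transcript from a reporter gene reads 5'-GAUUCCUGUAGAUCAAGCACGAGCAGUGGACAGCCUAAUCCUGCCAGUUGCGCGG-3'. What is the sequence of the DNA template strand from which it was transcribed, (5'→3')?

Replace U with T to get the coding DNA strand: GATTCCTGTAGATCAAGCACGAGCAGTGGACAGCCTAATCCTGCCAGTTGCGCGG. The template strand is its reverse complement (complement CTAAGGACATCTAGTTCGTGCTCGTCACCTGTCGGATTAGGACGGTCAACGCGCC, then reverse).

5'-CCGCGCAACTGGCAGGATTAGGCTGTCCACTGCTCGTGCTTGATCTACAGGAATC-3'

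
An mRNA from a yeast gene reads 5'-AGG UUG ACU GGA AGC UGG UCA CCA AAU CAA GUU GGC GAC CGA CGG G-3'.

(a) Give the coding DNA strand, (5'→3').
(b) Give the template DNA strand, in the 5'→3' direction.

(a) The coding strand matches the mRNA with U→T.
(b) The template strand is the reverse complement of the coding strand.

(a) 5'-AGGTTGACTGGAAGCTGGTCACCAAATCAAGTTGGCGACCGACGGG-3'
(b) 5'-CCCGTCGGTCGCCAACTTGATTTGGTGACCAGCTTCCAGTCAACCT-3'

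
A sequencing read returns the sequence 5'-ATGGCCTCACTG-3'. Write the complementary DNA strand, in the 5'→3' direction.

5′-CAGTGAGGCCAT-3′

The complement of ATGGCCTCACTG is TACCGGAGTGAC (A↔T, G↔C). DNA strands are antiparallel, so the complementary strand runs 3'→5'; reversing gives the 5'→3' form.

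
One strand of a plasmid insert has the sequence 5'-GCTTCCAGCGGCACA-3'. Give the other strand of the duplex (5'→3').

5'-TGTGCCGCTGGAAGC-3'

The complement of GCTTCCAGCGGCACA is CGAAGGTCGCCGTGT (A↔T, G↔C). DNA strands are antiparallel, so the complementary strand runs 3'→5'; reversing gives the 5'→3' form.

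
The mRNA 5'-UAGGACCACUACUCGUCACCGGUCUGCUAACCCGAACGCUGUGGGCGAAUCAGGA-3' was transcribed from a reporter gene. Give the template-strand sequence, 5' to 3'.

5′-TCCTGATTCGCCCACAGCGTTCGGGTTAGCAGACCGGTGACGAGTAGTGGTCCTA-3′

Replace U with T to get the coding DNA strand: TAGGACCACTACTCGTCACCGGTCTGCTAACCCGAACGCTGTGGGCGAATCAGGA. The template strand is its reverse complement (complement ATCCTGGTGATGAGCAGTGGCCAGACGATTGGGCTTGCGACACCCGCTTAGTCCT, then reverse).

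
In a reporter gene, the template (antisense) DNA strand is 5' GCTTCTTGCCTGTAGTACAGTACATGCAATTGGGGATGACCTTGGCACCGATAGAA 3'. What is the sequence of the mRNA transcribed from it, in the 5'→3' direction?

5'-UUCUAUCGGUGCCAAGGUCAUCCCCAAUUGCAUGUACUGUACUACAGGCAAGAAGC-3'

RNA polymerase reads the template 3'→5' and synthesizes mRNA 5'→3' by base-pairing (A→U, T→A, G↔C). The complement of the template is CGAAGAACGGACATCATGTCATGTACGTTAACCCCTACTGGAACCGTGGCTATCTT; antiparallel, so 5'→3' the coding strand is TTCTATCGGTGCCAAGGTCATCCCCAATTGCATGTACTGTACTACAGGCAAGAAGC. Replace T with U for the mRNA.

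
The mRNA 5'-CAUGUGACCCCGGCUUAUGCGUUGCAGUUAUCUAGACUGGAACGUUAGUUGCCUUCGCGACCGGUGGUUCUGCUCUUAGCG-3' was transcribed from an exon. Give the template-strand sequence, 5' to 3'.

5'-CGCTAAGAGCAGAACCACCGGTCGCGAAGGCAACTAACGTTCCAGTCTAGATAACTGCAACGCATAAGCCGGGGTCACATG-3'

Replace U with T to get the coding DNA strand: CATGTGACCCCGGCTTATGCGTTGCAGTTATCTAGACTGGAACGTTAGTTGCCTTCGCGACCGGTGGTTCTGCTCTTAGCG. The template strand is its reverse complement (complement GTACACTGGGGCCGAATACGCAACGTCAATAGATCTGACCTTGCAATCAACGGAAGCGCTGGCCACCAAGACGAGAATCGC, then reverse).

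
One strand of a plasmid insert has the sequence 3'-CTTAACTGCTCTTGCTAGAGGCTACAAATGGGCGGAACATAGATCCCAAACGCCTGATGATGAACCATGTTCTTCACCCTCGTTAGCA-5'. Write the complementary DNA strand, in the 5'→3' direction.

The strand is given 3'→5', so its complement runs 5'→3' in the same left-to-right order: pair each base A↔T, G↔C.

5'-GAATTGACGAGAACGATCTCCGATGTTTACCCGCCTTGTATCTAGGGTTTGCGGACTACTACTTGGTACAAGAAGTGGGAGCAATCGT-3'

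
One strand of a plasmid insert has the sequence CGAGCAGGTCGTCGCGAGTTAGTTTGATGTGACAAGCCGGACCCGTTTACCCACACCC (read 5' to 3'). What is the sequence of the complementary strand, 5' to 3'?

5'-GGGTGTGGGTAAACGGGTCCGGCTTGTCACATCAAACTAACTCGCGACGACCTGCTCG-3'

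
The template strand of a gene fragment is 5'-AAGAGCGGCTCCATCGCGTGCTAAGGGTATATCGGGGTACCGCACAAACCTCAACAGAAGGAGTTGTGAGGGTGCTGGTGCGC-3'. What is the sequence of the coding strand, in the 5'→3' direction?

The coding strand is complementary and antiparallel to the template: take the complement (A↔T, G↔C) and reverse.

5'-GCGCACCAGCACCCTCACAACTCCTTCTGTTGAGGTTTGTGCGGTACCCCGATATACCCTTAGCACGCGATGGAGCCGCTCTT-3'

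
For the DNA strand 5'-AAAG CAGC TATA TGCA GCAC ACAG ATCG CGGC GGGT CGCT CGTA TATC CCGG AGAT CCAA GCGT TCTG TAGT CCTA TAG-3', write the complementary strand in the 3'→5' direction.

Base-pairing A↔T, G↔C gives the complement. The complementary strand is antiparallel, so paired with a 5'→3' strand it runs 3'→5'.

3'-TTTCGTCGATATACGTCGTGTGTCTAGCGCCGCCCAGCGAGCATATAGGGCCTCTAGGTTCGCAAGACATCAGGATATC-5'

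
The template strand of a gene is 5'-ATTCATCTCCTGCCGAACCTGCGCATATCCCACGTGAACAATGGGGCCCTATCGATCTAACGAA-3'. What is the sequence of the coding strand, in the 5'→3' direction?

The coding strand is complementary and antiparallel to the template: take the complement (A↔T, G↔C) and reverse.

5′-TTCGTTAGATCGATAGGGCCCCATTGTTCACGTGGGATATGCGCAGGTTCGGCAGGAGATGAAT-3′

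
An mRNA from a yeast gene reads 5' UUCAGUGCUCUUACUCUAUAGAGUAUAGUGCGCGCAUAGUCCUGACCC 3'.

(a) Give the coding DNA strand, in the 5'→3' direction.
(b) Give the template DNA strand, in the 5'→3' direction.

(a) The coding strand matches the mRNA with U→T.
(b) The template strand is the reverse complement of the coding strand.

(a) 5'-TTCAGTGCTCTTACTCTATAGAGTATAGTGCGCGCATAGTCCTGACCC-3'
(b) 5'-GGGTCAGGACTATGCGCGCACTATACTCTATAGAGTAAGAGCACTGAA-3'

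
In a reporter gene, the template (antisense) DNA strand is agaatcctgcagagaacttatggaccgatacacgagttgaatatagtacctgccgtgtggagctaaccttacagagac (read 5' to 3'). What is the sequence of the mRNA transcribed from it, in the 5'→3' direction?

5'-GUCUCUGUAAGGUUAGCUCCACACGGCAGGUACUAUAUUCAACUCGUGUAUCGGUCCAUAAGUUCUCUGCAGGAUUCU-3'

The mRNA has the sequence of the coding strand (reverse complement of the template) with T→U. Reverse complement of AGAATCCTGCAGAGAACTTATGGACCGATACACGAGTTGAATATAGTACCTGCCGTGTGGAGCTAACCTTACAGAGAC is GTCTCTGTAAGGTTAGCTCCACACGGCAGGTACTATATTCAACTCGTGTATCGGTCCATAAGTTCTCTGCAGGATTCT; then T→U.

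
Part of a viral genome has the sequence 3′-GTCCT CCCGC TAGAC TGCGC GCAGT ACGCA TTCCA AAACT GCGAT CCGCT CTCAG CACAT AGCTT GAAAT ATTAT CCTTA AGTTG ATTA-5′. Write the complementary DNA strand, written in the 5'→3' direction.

The strand is given 3'→5', so its complement runs 5'→3' in the same left-to-right order: pair each base A↔T, G↔C.

5'-CAGGAGGGCGATCTGACGCGCGTCATGCGTAAGGTTTTGACGCTAGGCGAGAGTCGTGTATCGAACTTTATAATAGGAATTCAACTAAT-3'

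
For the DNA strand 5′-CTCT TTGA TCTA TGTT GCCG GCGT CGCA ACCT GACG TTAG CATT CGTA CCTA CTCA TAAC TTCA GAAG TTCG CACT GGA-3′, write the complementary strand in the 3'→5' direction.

3'-GAGAAACTAGATACAACGGCCGCAGCGTTGGACTGCAATCGTAAGCATGGATGAGTATTGAAGTCTTCAAGCGTGACCT-5'

Base-pairing A↔T, G↔C gives the complement. The complementary strand is antiparallel, so paired with a 5'→3' strand it runs 3'→5'.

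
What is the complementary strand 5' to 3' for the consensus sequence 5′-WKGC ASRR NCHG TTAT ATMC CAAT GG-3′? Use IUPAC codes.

5′-CCATTGGKATATAACDGNYYSTGCMW-3′

Standard pairs A↔T, G↔C; ambiguity codes pair R↔Y, M↔K, W↔W, S↔S, H↔D, N↔N. Complement (WMCGTSYYNGDCAATATAKGGTTACC), then reverse for 5'→3'.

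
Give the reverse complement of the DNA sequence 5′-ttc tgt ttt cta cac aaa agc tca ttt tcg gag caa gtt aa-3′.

Reading the sequence 3'→5' and pairing each base (A↔T, G↔C) gives the reverse complement directly.

5'-TTAACTTGCTCCGAAAATGAGCTTTTGTGTAGAAAACAGAA-3'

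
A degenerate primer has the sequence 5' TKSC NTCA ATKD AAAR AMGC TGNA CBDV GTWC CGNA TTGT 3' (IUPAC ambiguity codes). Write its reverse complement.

5'-ACAATNCGGWACBHVGTNCAGCKTYTTTHMATTGANGSMA-3'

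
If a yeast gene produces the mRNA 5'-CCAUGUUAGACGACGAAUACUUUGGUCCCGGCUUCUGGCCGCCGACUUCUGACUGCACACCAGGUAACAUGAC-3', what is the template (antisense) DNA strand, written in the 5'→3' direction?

Replace U with T to get the coding DNA strand: CCATGTTAGACGACGAATACTTTGGTCCCGGCTTCTGGCCGCCGACTTCTGACTGCACACCAGGTAACATGAC. The template strand is its reverse complement (complement GGTACAATCTGCTGCTTATGAAACCAGGGCCGAAGACCGGCGGCTGAAGACTGACGTGTGGTCCATTGTACTG, then reverse).

5'-GTCATGTTACCTGGTGTGCAGTCAGAAGTCGGCGGCCAGAAGCCGGGACCAAAGTATTCGTCGTCTAACATGG-3'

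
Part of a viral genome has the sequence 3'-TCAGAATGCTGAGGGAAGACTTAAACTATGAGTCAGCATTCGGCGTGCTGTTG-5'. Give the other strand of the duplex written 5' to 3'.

The strand is given 3'→5', so its complement runs 5'→3' in the same left-to-right order: pair each base A↔T, G↔C.

5'-AGTCTTACGACTCCCTTCTGAATTTGATACTCAGTCGTAAGCCGCACGACAAC-3'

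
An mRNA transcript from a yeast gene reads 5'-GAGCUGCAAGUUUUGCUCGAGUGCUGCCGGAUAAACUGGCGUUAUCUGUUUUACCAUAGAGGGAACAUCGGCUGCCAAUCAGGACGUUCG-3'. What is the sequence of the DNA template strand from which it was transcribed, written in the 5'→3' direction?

5'-CGAACGTCCTGATTGGCAGCCGATGTTCCCTCTATGGTAAAACAGATAACGCCAGTTTATCCGGCAGCACTCGAGCAAAACTTGCAGCTC-3'

Replace U with T to get the coding DNA strand: GAGCTGCAAGTTTTGCTCGAGTGCTGCCGGATAAACTGGCGTTATCTGTTTTACCATAGAGGGAACATCGGCTGCCAATCAGGACGTTCG. The template strand is its reverse complement (complement CTCGACGTTCAAAACGAGCTCACGACGGCCTATTTGACCGCAATAGACAAAATGGTATCTCCCTTGTAGCCGACGGTTAGTCCTGCAAGC, then reverse).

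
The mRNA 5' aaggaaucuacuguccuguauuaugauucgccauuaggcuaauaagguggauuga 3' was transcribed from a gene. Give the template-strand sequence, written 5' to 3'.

Replace U with T to get the coding DNA strand: AAGGAATCTACTGTCCTGTATTATGATTCGCCATTAGGCTAATAAGGTGGATTGA. The template strand is its reverse complement (complement TTCCTTAGATGACAGGACATAATACTAAGCGGTAATCCGATTATTCCACCTAACT, then reverse).

5′-TCAATCCACCTTATTAGCCTAATGGCGAATCATAATACAGGACAGTAGATTCCTT-3′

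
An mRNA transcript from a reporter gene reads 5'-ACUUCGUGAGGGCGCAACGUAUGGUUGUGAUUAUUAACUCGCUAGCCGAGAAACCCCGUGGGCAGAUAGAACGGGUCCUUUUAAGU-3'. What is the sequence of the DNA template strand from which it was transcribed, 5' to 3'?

Replace U with T to get the coding DNA strand: ACTTCGTGAGGGCGCAACGTATGGTTGTGATTATTAACTCGCTAGCCGAGAAACCCCGTGGGCAGATAGAACGGGTCCTTTTAAGT. The template strand is its reverse complement (complement TGAAGCACTCCCGCGTTGCATACCAACACTAATAATTGAGCGATCGGCTCTTTGGGGCACCCGTCTATCTTGCCCAGGAAAATTCA, then reverse).

5'-ACTTAAAAGGACCCGTTCTATCTGCCCACGGGGTTTCTCGGCTAGCGAGTTAATAATCACAACCATACGTTGCGCCCTCACGAAGT-3'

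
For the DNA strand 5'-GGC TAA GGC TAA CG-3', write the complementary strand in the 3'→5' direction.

Base-pairing A↔T, G↔C gives the complement. The complementary strand is antiparallel, so paired with a 5'→3' strand it runs 3'→5'.

3'-CCGATTCCGATTGC-5'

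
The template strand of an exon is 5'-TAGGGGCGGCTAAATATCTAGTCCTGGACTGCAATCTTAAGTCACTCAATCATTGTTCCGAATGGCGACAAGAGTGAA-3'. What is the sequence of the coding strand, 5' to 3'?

5'-TTCACTCTTGTCGCCATTCGGAACAATGATTGAGTGACTTAAGATTGCAGTCCAGGACTAGATATTTAGCCGCCCCTA-3'

The coding strand is complementary and antiparallel to the template: take the complement (A↔T, G↔C) and reverse.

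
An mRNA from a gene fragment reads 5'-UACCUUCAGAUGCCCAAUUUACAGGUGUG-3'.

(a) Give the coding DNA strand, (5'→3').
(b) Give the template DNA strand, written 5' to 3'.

(a) 5'-TACCTTCAGATGCCCAATTTACAGGTGTG-3'
(b) 5'-CACACCTGTAAATTGGGCATCTGAAGGTA-3'

(a) The coding strand matches the mRNA with U→T.
(b) The template strand is the reverse complement of the coding strand.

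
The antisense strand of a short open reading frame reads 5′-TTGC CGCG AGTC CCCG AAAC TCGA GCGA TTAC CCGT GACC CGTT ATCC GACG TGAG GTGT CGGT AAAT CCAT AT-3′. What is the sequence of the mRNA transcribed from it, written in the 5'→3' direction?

5'-AUAUGGAUUUACCGACACCUCACGUCGGAUAACGGGUCACGGGUAAUCGCUCGAGUUUCGGGGACUCGCGGCAA-3'

The mRNA has the sequence of the coding strand (reverse complement of the template) with T→U. Reverse complement of TTGCCGCGAGTCCCCGAAACTCGAGCGATTACCCGTGACCCGTTATCCGACGTGAGGTGTCGGTAAATCCATAT is ATATGGATTTACCGACACCTCACGTCGGATAACGGGTCACGGGTAATCGCTCGAGTTTCGGGGACTCGCGGCAA; then T→U.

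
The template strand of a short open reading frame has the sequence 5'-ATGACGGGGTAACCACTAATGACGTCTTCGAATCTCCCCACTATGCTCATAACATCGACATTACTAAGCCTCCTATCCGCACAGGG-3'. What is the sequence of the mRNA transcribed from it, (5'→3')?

5′-CCCUGUGCGGAUAGGAGGCUUAGUAAUGUCGAUGUUAUGAGCAUAGUGGGGAGAUUCGAAGACGUCAUUAGUGGUUACCCCGUCAU-3′

RNA polymerase reads the template 3'→5' and synthesizes mRNA 5'→3' by base-pairing (A→U, T→A, G↔C). The complement of the template is TACTGCCCCATTGGTGATTACTGCAGAAGCTTAGAGGGGTGATACGAGTATTGTAGCTGTAATGATTCGGAGGATAGGCGTGTCCC; antiparallel, so 5'→3' the coding strand is CCCTGTGCGGATAGGAGGCTTAGTAATGTCGATGTTATGAGCATAGTGGGGAGATTCGAAGACGTCATTAGTGGTTACCCCGTCAT. Replace T with U for the mRNA.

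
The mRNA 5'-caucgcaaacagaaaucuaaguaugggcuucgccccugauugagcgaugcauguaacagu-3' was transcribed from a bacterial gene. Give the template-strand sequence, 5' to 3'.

Replace U with T to get the coding DNA strand: CATCGCAAACAGAAATCTAAGTATGGGCTTCGCCCCTGATTGAGCGATGCATGTAACAGT. The template strand is its reverse complement (complement GTAGCGTTTGTCTTTAGATTCATACCCGAAGCGGGGACTAACTCGCTACGTACATTGTCA, then reverse).

5'-ACTGTTACATGCATCGCTCAATCAGGGGCGAAGCCCATACTTAGATTTCTGTTTGCGATG-3'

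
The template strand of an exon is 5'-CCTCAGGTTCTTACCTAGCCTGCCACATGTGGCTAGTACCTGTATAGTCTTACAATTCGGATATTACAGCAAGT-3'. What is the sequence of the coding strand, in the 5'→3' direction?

The coding strand is complementary and antiparallel to the template: take the complement (A↔T, G↔C) and reverse.

5'-ACTTGCTGTAATATCCGAATTGTAAGACTATACAGGTACTAGCCACATGTGGCAGGCTAGGTAAGAACCTGAGG-3'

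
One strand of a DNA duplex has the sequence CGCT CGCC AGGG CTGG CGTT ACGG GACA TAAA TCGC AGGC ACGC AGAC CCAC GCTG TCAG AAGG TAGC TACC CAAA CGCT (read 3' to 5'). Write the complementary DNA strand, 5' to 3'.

The strand is given 3'→5', so its complement runs 5'→3' in the same left-to-right order: pair each base A↔T, G↔C.

5'-GCGAGCGGTCCCGACCGCAATGCCCTGTATTTAGCGTCCGTGCGTCTGGGTGCGACAGTCTTCCATCGATGGGTTTGCGA-3'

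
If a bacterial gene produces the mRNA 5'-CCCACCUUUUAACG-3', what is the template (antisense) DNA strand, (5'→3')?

Replace U with T to get the coding DNA strand: CCCACCTTTTAACG. The template strand is its reverse complement (complement GGGTGGAAAATTGC, then reverse).

5'-CGTTAAAAGGTGGG-3'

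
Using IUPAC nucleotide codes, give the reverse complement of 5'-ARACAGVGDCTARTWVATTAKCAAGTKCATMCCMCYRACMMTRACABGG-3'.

Standard pairs A↔T, G↔C; ambiguity codes pair R↔Y, M↔K, W↔W, B↔V, D↔H. Complement (TYTGTCBCHGATYAWBTAATMGTTCAMGTAKGGKGRYTGKKAYTGTVCC), then reverse for 5'→3'.

5′-CCVTGTYAKKGTYRGKGGKATGMACTTGMTAATBWAYTAGHCBCTGTYT-3′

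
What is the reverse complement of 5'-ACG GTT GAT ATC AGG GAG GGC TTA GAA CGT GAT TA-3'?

Reading the sequence 3'→5' and pairing each base (A↔T, G↔C) gives the reverse complement directly.

5′-TAATCACGTTCTAAGCCCTCCCTGATATCAACCGT-3′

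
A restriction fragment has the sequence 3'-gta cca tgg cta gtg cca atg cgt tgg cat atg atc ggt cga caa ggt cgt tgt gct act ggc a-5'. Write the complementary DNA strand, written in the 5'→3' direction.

The strand is given 3'→5', so its complement runs 5'→3' in the same left-to-right order: pair each base A↔T, G↔C.

5'-CATGGTACCGATCACGGTTACGCAACCGTATACTAGCCAGCTGTTCCAGCAACACGATGACCGT-3'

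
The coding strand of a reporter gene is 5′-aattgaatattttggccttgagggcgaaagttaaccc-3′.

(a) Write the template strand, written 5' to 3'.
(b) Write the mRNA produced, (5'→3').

(a) The template strand is the reverse complement of the coding strand: complement TTAACTTATAAAACCGGAACTCCCGCTTTCAATTGGG, then reverse.
(b) mRNA matches the coding strand with T→U.

(a) 5'-GGGTTAACTTTCGCCCTCAAGGCCAAAATATTCAATT-3'
(b) 5'-AAUUGAAUAUUUUGGCCUUGAGGGCGAAAGUUAACCC-3'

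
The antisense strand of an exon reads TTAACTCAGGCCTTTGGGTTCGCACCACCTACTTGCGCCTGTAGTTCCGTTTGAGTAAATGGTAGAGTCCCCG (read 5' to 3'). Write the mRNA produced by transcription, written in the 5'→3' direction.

5'-CGGGGACUCUACCAUUUACUCAAACGGAACUACAGGCGCAAGUAGGUGGUGCGAACCCAAAGGCCUGAGUUAA-3'

The mRNA has the sequence of the coding strand (reverse complement of the template) with T→U. Reverse complement of TTAACTCAGGCCTTTGGGTTCGCACCACCTACTTGCGCCTGTAGTTCCGTTTGAGTAAATGGTAGAGTCCCCG is CGGGGACTCTACCATTTACTCAAACGGAACTACAGGCGCAAGTAGGTGGTGCGAACCCAAAGGCCTGAGTTAA; then T→U.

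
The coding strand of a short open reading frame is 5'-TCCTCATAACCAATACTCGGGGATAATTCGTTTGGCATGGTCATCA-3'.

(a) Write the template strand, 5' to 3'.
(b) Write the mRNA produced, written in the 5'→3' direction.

(a) 5'-TGATGACCATGCCAAACGAATTATCCCCGAGTATTGGTTATGAGGA-3'
(b) 5'-UCCUCAUAACCAAUACUCGGGGAUAAUUCGUUUGGCAUGGUCAUCA-3'

(a) The template strand is the reverse complement of the coding strand: complement AGGAGTATTGGTTATGAGCCCCTATTAAGCAAACCGTACCAGTAGT, then reverse.
(b) mRNA matches the coding strand with T→U.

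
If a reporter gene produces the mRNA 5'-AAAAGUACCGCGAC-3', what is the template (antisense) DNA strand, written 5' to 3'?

5'-GTCGCGGTACTTTT-3'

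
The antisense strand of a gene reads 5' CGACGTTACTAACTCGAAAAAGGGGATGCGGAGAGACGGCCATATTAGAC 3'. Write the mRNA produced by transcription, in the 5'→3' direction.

5′-GUCUAAUAUGGCCGUCUCUCCGCAUCCCCUUUUUCGAGUUAGUAACGUCG-3′

The mRNA has the sequence of the coding strand (reverse complement of the template) with T→U. Reverse complement of CGACGTTACTAACTCGAAAAAGGGGATGCGGAGAGACGGCCATATTAGAC is GTCTAATATGGCCGTCTCTCCGCATCCCCTTTTTCGAGTTAGTAACGTCG; then T→U.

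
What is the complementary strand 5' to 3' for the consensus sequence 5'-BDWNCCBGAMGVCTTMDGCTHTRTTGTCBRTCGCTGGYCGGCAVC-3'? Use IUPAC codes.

5'-GBTGCCGRCCAGCGAYVGACAAYADAGCHKAAGBCKTCVGGNWHV-3'

Standard pairs A↔T, G↔C; ambiguity codes pair R↔Y, M↔K, W↔W, B↔V, D↔H, N↔N. Complement (VHWNGGVCTKCBGAAKHCGADAYAACAGVYAGCGACCRGCCGTBG), then reverse for 5'→3'.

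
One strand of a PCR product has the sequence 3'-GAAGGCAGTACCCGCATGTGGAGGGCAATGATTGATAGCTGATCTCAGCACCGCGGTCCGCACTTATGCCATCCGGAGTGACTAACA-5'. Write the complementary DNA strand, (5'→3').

The strand is given 3'→5', so its complement runs 5'→3' in the same left-to-right order: pair each base A↔T, G↔C.

5'-CTTCCGTCATGGGCGTACACCTCCCGTTACTAACTATCGACTAGAGTCGTGGCGCCAGGCGTGAATACGGTAGGCCTCACTGATTGT-3'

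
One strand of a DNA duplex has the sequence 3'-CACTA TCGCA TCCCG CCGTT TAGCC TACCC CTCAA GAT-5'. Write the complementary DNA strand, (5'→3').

5'-GTGATAGCGTAGGGCGGCAAATCGGATGGGGAGTTCTA-3'

The strand is given 3'→5', so its complement runs 5'→3' in the same left-to-right order: pair each base A↔T, G↔C.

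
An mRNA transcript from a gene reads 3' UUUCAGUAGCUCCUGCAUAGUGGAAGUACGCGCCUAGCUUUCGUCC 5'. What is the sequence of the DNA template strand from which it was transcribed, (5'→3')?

Written 5'→3' the mRNA is CCUGCUUUCGAUCCGCGCAUGAAGGUGAUACGUCCUCGAUGACUUU, so the coding DNA strand is CCTGCTTTCGATCCGCGCATGAAGGTGATACGTCCTCGATGACTTT. The template is its reverse complement.

5'-AAAGTCATCGAGGACGTATCACCTTCATGCGCGGATCGAAAGCAGG-3'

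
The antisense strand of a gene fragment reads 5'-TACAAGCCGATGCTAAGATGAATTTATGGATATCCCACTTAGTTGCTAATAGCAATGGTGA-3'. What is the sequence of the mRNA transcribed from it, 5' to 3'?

The mRNA has the sequence of the coding strand (reverse complement of the template) with T→U. Reverse complement of TACAAGCCGATGCTAAGATGAATTTATGGATATCCCACTTAGTTGCTAATAGCAATGGTGA is TCACCATTGCTATTAGCAACTAAGTGGGATATCCATAAATTCATCTTAGCATCGGCTTGTA; then T→U.

5'-UCACCAUUGCUAUUAGCAACUAAGUGGGAUAUCCAUAAAUUCAUCUUAGCAUCGGCUUGUA-3'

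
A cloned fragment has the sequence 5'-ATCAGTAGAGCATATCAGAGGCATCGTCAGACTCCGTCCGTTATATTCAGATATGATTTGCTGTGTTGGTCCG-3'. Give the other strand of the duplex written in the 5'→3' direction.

Pairing A↔T and G↔C gives TAGTCATCTCGTATAGTCTCCGTAGCAGTCTGAGGCAGGCAATATAAGTCTATACTAAACGACACAACCAGGC, running 3'→5'. Reverse for the 5'→3' convention.

5'-CGGACCAACACAGCAAATCATATCTGAATATAACGGACGGAGTCTGACGATGCCTCTGATATGCTCTACTGAT-3'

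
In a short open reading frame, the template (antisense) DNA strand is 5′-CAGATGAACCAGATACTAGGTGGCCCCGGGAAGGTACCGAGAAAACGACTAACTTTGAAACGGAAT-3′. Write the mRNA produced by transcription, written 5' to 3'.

The mRNA has the sequence of the coding strand (reverse complement of the template) with T→U. Reverse complement of CAGATGAACCAGATACTAGGTGGCCCCGGGAAGGTACCGAGAAAACGACTAACTTTGAAACGGAAT is ATTCCGTTTCAAAGTTAGTCGTTTTCTCGGTACCTTCCCGGGGCCACCTAGTATCTGGTTCATCTG; then T→U.

5'-AUUCCGUUUCAAAGUUAGUCGUUUUCUCGGUACCUUCCCGGGGCCACCUAGUAUCUGGUUCAUCUG-3'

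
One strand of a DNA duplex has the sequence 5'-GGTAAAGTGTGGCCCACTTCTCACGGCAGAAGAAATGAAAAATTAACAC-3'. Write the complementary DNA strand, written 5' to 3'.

5'-GTGTTAATTTTTCATTTCTTCTGCCGTGAGAAGTGGGCCACACTTTACC-3'

The complement of GGTAAAGTGTGGCCCACTTCTCACGGCAGAAGAAATGAAAAATTAACAC is CCATTTCACACCGGGTGAAGAGTGCCGTCTTCTTTACTTTTTAATTGTG (A↔T, G↔C). DNA strands are antiparallel, so the complementary strand runs 3'→5'; reversing gives the 5'→3' form.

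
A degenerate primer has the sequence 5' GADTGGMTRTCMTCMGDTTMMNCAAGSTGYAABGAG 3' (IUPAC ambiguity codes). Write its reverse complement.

5'-CTCVTTRCASCTTGNKKAAHCKGAKGAYAKCCAHTC-3'

Standard pairs A↔T, G↔C; ambiguity codes pair R↔Y, M↔K, S↔S, B↔V, D↔H, N↔N. Complement (CTHACCKAYAGKAGKCHAAKKNGTTCSACRTTVCTC), then reverse for 5'→3'.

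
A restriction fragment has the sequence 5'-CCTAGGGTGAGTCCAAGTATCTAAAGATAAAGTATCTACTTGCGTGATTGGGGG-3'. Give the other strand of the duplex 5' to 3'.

Pairing A↔T and G↔C gives GGATCCCACTCAGGTTCATAGATTTCTATTTCATAGATGAACGCACTAACCCCC, running 3'→5'. Reverse for the 5'→3' convention.

5'-CCCCCAATCACGCAAGTAGATACTTTATCTTTAGATACTTGGACTCACCCTAGG-3'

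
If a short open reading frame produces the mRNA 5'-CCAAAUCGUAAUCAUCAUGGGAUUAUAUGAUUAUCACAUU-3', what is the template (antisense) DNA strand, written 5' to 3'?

Replace U with T to get the coding DNA strand: CCAAATCGTAATCATCATGGGATTATATGATTATCACATT. The template strand is its reverse complement (complement GGTTTAGCATTAGTAGTACCCTAATATACTAATAGTGTAA, then reverse).

5'-AATGTGATAATCATATAATCCCATGATGATTACGATTTGG-3'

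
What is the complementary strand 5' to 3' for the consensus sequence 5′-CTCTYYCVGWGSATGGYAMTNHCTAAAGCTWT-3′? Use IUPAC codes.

5′-AWAGCTTTAGDNAKTRCCATSCWCBGRRAGAG-3′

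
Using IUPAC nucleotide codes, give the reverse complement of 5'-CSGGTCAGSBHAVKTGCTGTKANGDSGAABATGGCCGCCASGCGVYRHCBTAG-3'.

Standard pairs A↔T, G↔C; ambiguity codes pair R↔Y, K↔M, S↔S, B↔V, D↔H, N↔N. Complement (GSCCAGTCSVDTBMACGACAMTNCHSCTTVTACCGGCGGTSCGCBRYDGVATC), then reverse for 5'→3'.

5'-CTAVGDYRBCGCSTGGCGGCCATVTTCSHCNTMACAGCAMBTDVSCTGACCSG-3'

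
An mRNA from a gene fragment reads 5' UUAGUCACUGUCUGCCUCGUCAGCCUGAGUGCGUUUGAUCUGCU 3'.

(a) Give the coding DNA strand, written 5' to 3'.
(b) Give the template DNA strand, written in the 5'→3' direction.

(a) 5'-TTAGTCACTGTCTGCCTCGTCAGCCTGAGTGCGTTTGATCTGCT-3'
(b) 5′-AGCAGATCAAACGCACTCAGGCTGACGAGGCAGACAGTGACTAA-3′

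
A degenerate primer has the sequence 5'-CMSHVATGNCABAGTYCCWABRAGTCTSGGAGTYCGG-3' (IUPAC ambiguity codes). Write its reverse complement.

Standard pairs A↔T, G↔C; ambiguity codes pair R↔Y, M↔K, W↔W, S↔S, B↔V, H↔D, N↔N. Complement (GKSDBTACNGTVTCARGGWTVYTCAGASCCTCARGCC), then reverse for 5'→3'.

5'-CCGRACTCCSAGACTYVTWGGRACTVTGNCATBDSKG-3'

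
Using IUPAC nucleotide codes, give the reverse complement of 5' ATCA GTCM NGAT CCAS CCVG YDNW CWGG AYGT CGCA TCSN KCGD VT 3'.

Standard pairs A↔T, G↔C; ambiguity codes pair Y↔R, M↔K, W↔W, S↔S, D↔H, V↔B, N↔N. Complement (TAGTCAGKNCTAGGTSGGBCRHNWGWCCTRCAGCGTAGSNMGCHBA), then reverse for 5'→3'.

5'-ABHCGMNSGATGCGACRTCCWGWNHRCBGGSTGGATCNKGACTGAT-3'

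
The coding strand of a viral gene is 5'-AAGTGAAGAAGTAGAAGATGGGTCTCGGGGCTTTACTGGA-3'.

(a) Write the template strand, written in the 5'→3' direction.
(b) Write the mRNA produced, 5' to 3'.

(a) The template strand is the reverse complement of the coding strand: complement TTCACTTCTTCATCTTCTACCCAGAGCCCCGAAATGACCT, then reverse.
(b) mRNA matches the coding strand with T→U.

(a) 5'-TCCAGTAAAGCCCCGAGACCCATCTTCTACTTCTTCACTT-3'
(b) 5'-AAGUGAAGAAGUAGAAGAUGGGUCUCGGGGCUUUACUGGA-3'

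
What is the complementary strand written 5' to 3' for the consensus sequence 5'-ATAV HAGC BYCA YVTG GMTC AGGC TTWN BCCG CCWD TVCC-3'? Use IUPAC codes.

Standard pairs A↔T, G↔C; ambiguity codes pair Y↔R, M↔K, W↔W, B↔V, D↔H, N↔N. Complement (TATBDTCGVRGTRBACCKAGTCCGAAWNVGGCGGWHABGG), then reverse for 5'→3'.

5'-GGBAHWGGCGGVNWAAGCCTGAKCCABRTGRVGCTDBTAT-3'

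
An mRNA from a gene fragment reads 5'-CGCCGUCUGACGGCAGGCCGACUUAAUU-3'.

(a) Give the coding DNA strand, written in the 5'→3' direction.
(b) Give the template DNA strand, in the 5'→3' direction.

(a) The coding strand matches the mRNA with U→T.
(b) The template strand is the reverse complement of the coding strand.

(a) 5'-CGCCGTCTGACGGCAGGCCGACTTAATT-3'
(b) 5'-AATTAAGTCGGCCTGCCGTCAGACGGCG-3'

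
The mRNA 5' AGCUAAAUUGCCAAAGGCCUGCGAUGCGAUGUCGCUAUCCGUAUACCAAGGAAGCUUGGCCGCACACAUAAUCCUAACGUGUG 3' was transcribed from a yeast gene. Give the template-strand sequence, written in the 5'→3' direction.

5'-CACACGTTAGGATTATGTGTGCGGCCAAGCTTCCTTGGTATACGGATAGCGACATCGCATCGCAGGCCTTTGGCAATTTAGCT-3'

Replace U with T to get the coding DNA strand: AGCTAAATTGCCAAAGGCCTGCGATGCGATGTCGCTATCCGTATACCAAGGAAGCTTGGCCGCACACATAATCCTAACGTGTG. The template strand is its reverse complement (complement TCGATTTAACGGTTTCCGGACGCTACGCTACAGCGATAGGCATATGGTTCCTTCGAACCGGCGTGTGTATTAGGATTGCACAC, then reverse).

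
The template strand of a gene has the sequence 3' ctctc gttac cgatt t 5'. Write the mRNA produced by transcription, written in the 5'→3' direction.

Reading the template 3'→5' as shown, RNA polymerase pairs each base (A→U, T→A, G↔C) to build mRNA 5'→3' directly.

5'-GAGAGCAAUGGCUAAA-3'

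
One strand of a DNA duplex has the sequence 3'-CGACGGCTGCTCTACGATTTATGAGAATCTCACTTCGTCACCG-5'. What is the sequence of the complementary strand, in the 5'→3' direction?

5'-GCTGCCGACGAGATGCTAAATACTCTTAGAGTGAAGCAGTGGC-3'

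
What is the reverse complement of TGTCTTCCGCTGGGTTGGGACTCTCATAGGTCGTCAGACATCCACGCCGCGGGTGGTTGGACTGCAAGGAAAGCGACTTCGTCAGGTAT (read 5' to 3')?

Reading the sequence 3'→5' and pairing each base (A↔T, G↔C) gives the reverse complement directly.

5'-ATACCTGACGAAGTCGCTTTCCTTGCAGTCCAACCACCCGCGGCGTGGATGTCTGACGACCTATGAGAGTCCCAACCCAGCGGAAGACA-3'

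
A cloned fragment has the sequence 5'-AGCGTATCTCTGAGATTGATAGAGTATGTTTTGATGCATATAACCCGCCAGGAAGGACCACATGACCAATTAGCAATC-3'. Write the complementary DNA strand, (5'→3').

Pairing A↔T and G↔C gives TCGCATAGAGACTCTAACTATCTCATACAAAACTACGTATATTGGGCGGTCCTTCCTGGTGTACTGGTTAATCGTTAG, running 3'→5'. Reverse for the 5'→3' convention.

5'-GATTGCTAATTGGTCATGTGGTCCTTCCTGGCGGGTTATATGCATCAAAACATACTCTATCAATCTCAGAGATACGCT-3'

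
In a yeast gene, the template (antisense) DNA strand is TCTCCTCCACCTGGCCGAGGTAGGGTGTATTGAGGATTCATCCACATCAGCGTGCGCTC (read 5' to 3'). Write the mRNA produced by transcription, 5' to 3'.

The mRNA has the sequence of the coding strand (reverse complement of the template) with T→U. Reverse complement of TCTCCTCCACCTGGCCGAGGTAGGGTGTATTGAGGATTCATCCACATCAGCGTGCGCTC is GAGCGCACGCTGATGTGGATGAATCCTCAATACACCCTACCTCGGCCAGGTGGAGGAGA; then T→U.

5'-GAGCGCACGCUGAUGUGGAUGAAUCCUCAAUACACCCUACCUCGGCCAGGUGGAGGAGA-3'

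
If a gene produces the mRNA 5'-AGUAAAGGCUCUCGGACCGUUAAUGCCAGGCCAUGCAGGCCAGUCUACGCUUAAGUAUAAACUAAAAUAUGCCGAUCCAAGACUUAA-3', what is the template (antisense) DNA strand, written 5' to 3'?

5'-TTAAGTCTTGGATCGGCATATTTTAGTTTATACTTAAGCGTAGACTGGCCTGCATGGCCTGGCATTAACGGTCCGAGAGCCTTTACT-3'

Replace U with T to get the coding DNA strand: AGTAAAGGCTCTCGGACCGTTAATGCCAGGCCATGCAGGCCAGTCTACGCTTAAGTATAAACTAAAATATGCCGATCCAAGACTTAA. The template strand is its reverse complement (complement TCATTTCCGAGAGCCTGGCAATTACGGTCCGGTACGTCCGGTCAGATGCGAATTCATATTTGATTTTATACGGCTAGGTTCTGAATT, then reverse).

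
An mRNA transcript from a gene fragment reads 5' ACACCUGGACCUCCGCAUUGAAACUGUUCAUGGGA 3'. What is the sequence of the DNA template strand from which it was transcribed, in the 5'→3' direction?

5'-TCCCATGAACAGTTTCAATGCGGAGGTCCAGGTGT-3'

Replace U with T to get the coding DNA strand: ACACCTGGACCTCCGCATTGAAACTGTTCATGGGA. The template strand is its reverse complement (complement TGTGGACCTGGAGGCGTAACTTTGACAAGTACCCT, then reverse).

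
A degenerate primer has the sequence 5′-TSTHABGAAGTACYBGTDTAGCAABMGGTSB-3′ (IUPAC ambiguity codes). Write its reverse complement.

Standard pairs A↔T, G↔C; ambiguity codes pair Y↔R, M↔K, S↔S, B↔V, D↔H. Complement (ASADTVCTTCATGRVCAHATCGTTVKCCASV), then reverse for 5'→3'.

5'-VSACCKVTTGCTAHACVRGTACTTCVTDASA-3'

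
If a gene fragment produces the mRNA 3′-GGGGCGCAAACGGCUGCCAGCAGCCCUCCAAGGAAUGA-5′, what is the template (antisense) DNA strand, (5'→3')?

Written 5'→3' the mRNA is AGUAAGGAACCUCCCGACGACCGUCGGCAAACGCGGGG, so the coding DNA strand is AGTAAGGAACCTCCCGACGACCGTCGGCAAACGCGGGG. The template is its reverse complement.

5'-CCCCGCGTTTGCCGACGGTCGTCGGGAGGTTCCTTACT-3'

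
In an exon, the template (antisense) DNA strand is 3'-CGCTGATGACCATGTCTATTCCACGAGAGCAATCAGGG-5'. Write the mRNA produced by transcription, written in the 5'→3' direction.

Reading the template 3'→5' as shown, RNA polymerase pairs each base (A→U, T→A, G↔C) to build mRNA 5'→3' directly.

5'-GCGACUACUGGUACAGAUAAGGUGCUCUCGUUAGUCCC-3'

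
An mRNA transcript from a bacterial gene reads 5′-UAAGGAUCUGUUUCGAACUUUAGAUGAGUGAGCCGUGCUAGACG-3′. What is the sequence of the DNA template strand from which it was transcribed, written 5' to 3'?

5'-CGTCTAGCACGGCTCACTCATCTAAAGTTCGAAACAGATCCTTA-3'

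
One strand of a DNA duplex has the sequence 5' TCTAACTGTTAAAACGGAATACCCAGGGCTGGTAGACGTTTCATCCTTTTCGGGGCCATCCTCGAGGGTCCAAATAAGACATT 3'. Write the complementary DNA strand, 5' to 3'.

5'-AATGTCTTATTTGGACCCTCGAGGATGGCCCCGAAAAGGATGAAACGTCTACCAGCCCTGGGTATTCCGTTTTAACAGTTAGA-3'

Pairing A↔T and G↔C gives AGATTGACAATTTTGCCTTATGGGTCCCGACCATCTGCAAAGTAGGAAAAGCCCCGGTAGGAGCTCCCAGGTTTATTCTGTAA, running 3'→5'. Reverse for the 5'→3' convention.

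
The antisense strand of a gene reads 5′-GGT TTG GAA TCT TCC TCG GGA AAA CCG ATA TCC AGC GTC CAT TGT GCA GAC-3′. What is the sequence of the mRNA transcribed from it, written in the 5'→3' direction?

5′-GUCUGCACAAUGGACGCUGGAUAUCGGUUUUCCCGAGGAAGAUUCCAAACC-3′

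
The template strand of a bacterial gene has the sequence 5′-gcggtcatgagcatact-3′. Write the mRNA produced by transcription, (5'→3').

5'-AGUAUGCUCAUGACCGC-3'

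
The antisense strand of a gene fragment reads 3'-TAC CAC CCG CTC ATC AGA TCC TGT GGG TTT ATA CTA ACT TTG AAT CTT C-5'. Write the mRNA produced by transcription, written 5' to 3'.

Reading the template 3'→5' as shown, RNA polymerase pairs each base (A→U, T→A, G↔C) to build mRNA 5'→3' directly.

5'-AUGGUGGGCGAGUAGUCUAGGACACCCAAAUAUGAUUGAAACUUAGAAG-3'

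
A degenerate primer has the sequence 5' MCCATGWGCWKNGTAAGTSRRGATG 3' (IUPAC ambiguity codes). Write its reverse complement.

5'-CATCYYSACTTACNMWGCWCATGGK-3'

Standard pairs A↔T, G↔C; ambiguity codes pair R↔Y, M↔K, W↔W, S↔S, N↔N. Complement (KGGTACWCGWMNCATTCASYYCTAC), then reverse for 5'→3'.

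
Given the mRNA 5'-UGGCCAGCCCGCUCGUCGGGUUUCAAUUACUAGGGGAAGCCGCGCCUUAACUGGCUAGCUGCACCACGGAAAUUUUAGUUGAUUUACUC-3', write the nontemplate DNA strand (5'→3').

The coding DNA strand has the same 5'→3' sequence as the mRNA with U replaced by T.

5'-TGGCCAGCCCGCTCGTCGGGTTTCAATTACTAGGGGAAGCCGCGCCTTAACTGGCTAGCTGCACCACGGAAATTTTAGTTGATTTACTC-3'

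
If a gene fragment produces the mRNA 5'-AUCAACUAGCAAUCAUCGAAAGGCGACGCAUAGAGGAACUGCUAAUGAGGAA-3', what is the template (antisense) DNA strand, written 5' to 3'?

Replace U with T to get the coding DNA strand: ATCAACTAGCAATCATCGAAAGGCGACGCATAGAGGAACTGCTAATGAGGAA. The template strand is its reverse complement (complement TAGTTGATCGTTAGTAGCTTTCCGCTGCGTATCTCCTTGACGATTACTCCTT, then reverse).

5'-TTCCTCATTAGCAGTTCCTCTATGCGTCGCCTTTCGATGATTGCTAGTTGAT-3'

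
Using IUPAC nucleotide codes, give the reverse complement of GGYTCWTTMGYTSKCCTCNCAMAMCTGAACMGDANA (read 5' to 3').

5'-TNTHCKGTTCAGKTKTGNGAGGMSARCKAAWGARCC-3'

Standard pairs A↔T, G↔C; ambiguity codes pair Y↔R, M↔K, W↔W, S↔S, D↔H, N↔N. Complement (CCRAGWAAKCRASMGGAGNGTKTKGACTTGKCHTNT), then reverse for 5'→3'.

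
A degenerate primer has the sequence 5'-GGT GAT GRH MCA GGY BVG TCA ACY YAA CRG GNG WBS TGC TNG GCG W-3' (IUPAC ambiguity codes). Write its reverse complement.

Standard pairs A↔T, G↔C; ambiguity codes pair R↔Y, M↔K, W↔W, S↔S, B↔V, H↔D, N↔N. Complement (CCACTACYDKGTCCRVBCAGTTGRRTTGYCCNCWVSACGANCCGCW), then reverse for 5'→3'.

5'-WCGCCNAGCASVWCNCCYGTTRRGTTGACBVRCCTGKDYCATCACC-3'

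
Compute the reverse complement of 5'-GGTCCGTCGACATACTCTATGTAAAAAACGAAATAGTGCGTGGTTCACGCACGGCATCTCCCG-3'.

Complement each base (A↔T, G↔C): CCAGGCAGCTGTATGAGATACATTTTTTGCTTTATCACGCACCAAGTGCGTGCCGTAGAGGGC. Then reverse.

5'-CGGGAGATGCCGTGCGTGAACCACGCACTATTTCGTTTTTTACATAGAGTATGTCGACGGACC-3'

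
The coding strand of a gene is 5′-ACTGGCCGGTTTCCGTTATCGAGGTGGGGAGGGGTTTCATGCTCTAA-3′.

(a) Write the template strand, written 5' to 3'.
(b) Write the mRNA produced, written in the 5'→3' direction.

(a) The template strand is the reverse complement of the coding strand: complement TGACCGGCCAAAGGCAATAGCTCCACCCCTCCCCAAAGTACGAGATT, then reverse.
(b) mRNA matches the coding strand with T→U.

(a) 5'-TTAGAGCATGAAACCCCTCCCCACCTCGATAACGGAAACCGGCCAGT-3'
(b) 5'-ACUGGCCGGUUUCCGUUAUCGAGGUGGGGAGGGGUUUCAUGCUCUAA-3'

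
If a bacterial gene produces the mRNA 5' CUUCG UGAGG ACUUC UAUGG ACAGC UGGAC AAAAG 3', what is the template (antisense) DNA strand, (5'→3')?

5'-CTTTTGTCCAGCTGTCCATAGAAGTCCTCACGAAG-3'

Replace U with T to get the coding DNA strand: CTTCGTGAGGACTTCTATGGACAGCTGGACAAAAG. The template strand is its reverse complement (complement GAAGCACTCCTGAAGATACCTGTCGACCTGTTTTC, then reverse).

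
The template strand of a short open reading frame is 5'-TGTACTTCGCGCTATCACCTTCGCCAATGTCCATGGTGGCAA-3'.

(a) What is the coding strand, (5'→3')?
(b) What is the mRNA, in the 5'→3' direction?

(a) The coding strand is the reverse complement of the template: complement ACATGAAGCGCGATAGTGGAAGCGGTTACAGGTACCACCGTT, then reverse.
(b) mRNA has the coding-strand sequence with T→U.

(a) 5'-TTGCCACCATGGACATTGGCGAAGGTGATAGCGCGAAGTACA-3'
(b) 5'-UUGCCACCAUGGACAUUGGCGAAGGUGAUAGCGCGAAGUACA-3'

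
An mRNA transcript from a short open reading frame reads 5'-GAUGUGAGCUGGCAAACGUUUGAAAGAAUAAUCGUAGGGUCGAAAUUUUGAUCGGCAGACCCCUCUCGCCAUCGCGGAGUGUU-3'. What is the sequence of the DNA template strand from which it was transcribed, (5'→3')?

5'-AACACTCCGCGATGGCGAGAGGGGTCTGCCGATCAAAATTTCGACCCTACGATTATTCTTTCAAACGTTTGCCAGCTCACATC-3'

Replace U with T to get the coding DNA strand: GATGTGAGCTGGCAAACGTTTGAAAGAATAATCGTAGGGTCGAAATTTTGATCGGCAGACCCCTCTCGCCATCGCGGAGTGTT. The template strand is its reverse complement (complement CTACACTCGACCGTTTGCAAACTTTCTTATTAGCATCCCAGCTTTAAAACTAGCCGTCTGGGGAGAGCGGTAGCGCCTCACAA, then reverse).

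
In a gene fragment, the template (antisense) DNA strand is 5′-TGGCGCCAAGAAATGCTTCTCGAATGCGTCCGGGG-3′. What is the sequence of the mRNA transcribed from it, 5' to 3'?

RNA polymerase reads the template 3'→5' and synthesizes mRNA 5'→3' by base-pairing (A→U, T→A, G↔C). The complement of the template is ACCGCGGTTCTTTACGAAGAGCTTACGCAGGCCCC; antiparallel, so 5'→3' the coding strand is CCCCGGACGCATTCGAGAAGCATTTCTTGGCGCCA. Replace T with U for the mRNA.

5'-CCCCGGACGCAUUCGAGAAGCAUUUCUUGGCGCCA-3'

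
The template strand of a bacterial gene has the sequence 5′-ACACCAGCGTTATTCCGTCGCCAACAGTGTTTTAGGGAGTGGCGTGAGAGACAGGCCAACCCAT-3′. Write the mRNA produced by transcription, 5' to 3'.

RNA polymerase reads the template 3'→5' and synthesizes mRNA 5'→3' by base-pairing (A→U, T→A, G↔C). The complement of the template is TGTGGTCGCAATAAGGCAGCGGTTGTCACAAAATCCCTCACCGCACTCTCTGTCCGGTTGGGTA; antiparallel, so 5'→3' the coding strand is ATGGGTTGGCCTGTCTCTCACGCCACTCCCTAAAACACTGTTGGCGACGGAATAACGCTGGTGT. Replace T with U for the mRNA.

5'-AUGGGUUGGCCUGUCUCUCACGCCACUCCCUAAAACACUGUUGGCGACGGAAUAACGCUGGUGU-3'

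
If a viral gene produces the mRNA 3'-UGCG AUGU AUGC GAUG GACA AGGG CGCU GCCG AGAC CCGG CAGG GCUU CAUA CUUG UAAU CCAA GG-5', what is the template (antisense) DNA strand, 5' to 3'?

5'-ACGCTACATACGCTACCTGTTCCCGCGACGGCTCTGGGCCGTCCCGAAGTATGAACATTAGGTTCC-3'

Written 5'→3' the mRNA is GGAACCUAAUGUUCAUACUUCGGGACGGCCCAGAGCCGUCGCGGGAACAGGUAGCGUAUGUAGCGU, so the coding DNA strand is GGAACCTAATGTTCATACTTCGGGACGGCCCAGAGCCGTCGCGGGAACAGGTAGCGTATGTAGCGT. The template is its reverse complement.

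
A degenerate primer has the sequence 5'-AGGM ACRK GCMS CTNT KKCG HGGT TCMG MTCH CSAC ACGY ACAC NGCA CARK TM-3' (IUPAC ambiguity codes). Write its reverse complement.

5'-KAMYTGTGCNGTGTRCGTGTSGDGAKCKGAACCDCGMMANAGSKGCMYGTKCCT-3'

Standard pairs A↔T, G↔C; ambiguity codes pair R↔Y, M↔K, S↔S, H↔D, N↔N. Complement (TCCKTGYMCGKSGANAMMGCDCCAAGKCKAGDGSTGTGCRTGTGNCGTGTYMAK), then reverse for 5'→3'.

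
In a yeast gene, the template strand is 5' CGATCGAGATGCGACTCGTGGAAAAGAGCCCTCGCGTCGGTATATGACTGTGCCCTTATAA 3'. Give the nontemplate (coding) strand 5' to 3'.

The coding strand is complementary and antiparallel to the template: take the complement (A↔T, G↔C) and reverse.

5'-TTATAAGGGCACAGTCATATACCGACGCGAGGGCTCTTTTCCACGAGTCGCATCTCGATCG-3'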